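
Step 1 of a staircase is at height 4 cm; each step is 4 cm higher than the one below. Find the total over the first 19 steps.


aₙ = 4 + (19-1)×4 = 76
Sₙ = n(a₁+aₙ)/2 = 19×(4+76)/2
= 19×80/2 = 760

S_19 = 760


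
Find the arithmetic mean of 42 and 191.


AM = (42 + 191)/2 = 233/2 = 116.5

AM = 116.5


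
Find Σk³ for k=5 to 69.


Σₖ₌5^69 k³ = [69·70/2]² − [4·5/2]²
= 5832225 − 100 = 5832125

Σk³ = 5832125


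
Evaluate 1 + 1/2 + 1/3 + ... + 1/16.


H_16 = 1/1 + 1/2 + 1/3 + ... + 1/16
= 2436559/720720
≈ 3.3807

H_16 = 2436559/720720 ≈ 3.3807


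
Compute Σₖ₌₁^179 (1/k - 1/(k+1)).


Telescoping: adjacent terms cancel.
= 1/1 - 1/180
= 1 - 1/180 = 179/180

Sum = 179/180


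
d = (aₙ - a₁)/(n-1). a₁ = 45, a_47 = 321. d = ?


d = (aₙ - a₁)/(n-1)
= (321 - 45)/(47-1)
= 276/46 = 6

d = 6


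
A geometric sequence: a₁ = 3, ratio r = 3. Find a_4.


aₙ = a₁·r^(n-1)
= 3×3^3
= 3×27
= 81

a_4 = 81


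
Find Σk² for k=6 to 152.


Σₖ₌6^152 k² = Σₖ₌₁^152 k² − Σₖ₌₁^5 k²
= 152·153·305/6 − 5·6·11/6
= 1182180 − 55 = 1182125

Σk² = 1182125


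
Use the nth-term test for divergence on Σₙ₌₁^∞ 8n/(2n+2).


lim(n→∞) 8n/(2n+2) = 8/2 = 4  (divide numerator and denominator by n)
lim aₙ = 4 ≠ 0 → series DIVERGES

Diverges (lim aₙ = 4 ≠ 0)


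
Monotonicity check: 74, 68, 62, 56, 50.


Differences: -6, -6, -6, -6
All differences < 0 → strictly DECREASING

Monotonically decreasing


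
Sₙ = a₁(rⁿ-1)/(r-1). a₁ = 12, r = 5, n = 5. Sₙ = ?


Sₙ = 12×(5^5 - 1)/(5 - 1)
= 12×(3125 - 1)/4
= 12×3124/4
= 9372

S_5 = 9372


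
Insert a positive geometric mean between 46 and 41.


GM = √(46×41) = √1886 = 43.4281

GM = 43.4281


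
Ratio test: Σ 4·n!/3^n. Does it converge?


aₙ = 4·n!/3^n
a_{n+1}/aₙ = (n+1)!/3^(n+1) × 3^n/n!  (constant 4 cancels)
= (n+1)/3
L = lim(n→∞) (n+1)/3 = ∞
L > 1 → series DIVERGES

Diverges (ratio test: L = ∞ > 1)


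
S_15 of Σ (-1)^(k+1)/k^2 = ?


S = 1 - 1/4 + 1/9 - 1/16 + 1/25 - 1/36 + 1/49 - 1/64 ± ...
= 0.8245
(Full series converges to +π²/12 ≈ +0.8225)

S_15 = 0.8245


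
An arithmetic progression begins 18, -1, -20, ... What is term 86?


aₙ = a₁ + (n-1)d
= 18 + (86-1)×-19
= 18 - 1615
= -1597

a_86 = -1597


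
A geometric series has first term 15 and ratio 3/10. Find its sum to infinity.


S∞ = a₁/(1-r) = 15/(1 - 3/10)
= 15/(7/10)
= 150/7

S∞ = 150/7


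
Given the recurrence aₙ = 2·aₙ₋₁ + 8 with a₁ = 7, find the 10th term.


Computing step by step:
a_1 = 7
a_2 = 22
a_3 = 52
a_4 = 112
a_5 = 232
a_6 = 472
a_7 = 952
a_8 = 1912
a_9 = 3832
a_10 = 7672


a_10 = 7672


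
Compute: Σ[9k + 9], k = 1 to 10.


Σ(9k+9) = 9·Σk + 9·n
= 9·55 + 9·10
= 495 + 90 = 585

Σ = 585


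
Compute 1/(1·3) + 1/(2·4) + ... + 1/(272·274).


1/(k(k+2)) = (1/2)·(1/k - 1/(k+2)) (partial fractions)
Telescoping: Σ = (1/2)·(1 + 1/2 - 1/273 - 1/274) = 27914/37401

Sum = 27914/37401


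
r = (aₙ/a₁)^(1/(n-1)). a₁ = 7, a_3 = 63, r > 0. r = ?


r^(n-1) = aₙ/a₁
r^2 = 63/7 = 9
r = 9^(1/2)
= ±3; taking r > 0 gives r = 3

r = 3


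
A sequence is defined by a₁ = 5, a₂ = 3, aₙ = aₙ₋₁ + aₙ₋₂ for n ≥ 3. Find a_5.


Computing iteratively: 5, 3, 8, 11, 19
a_5 = 19

a_5 = 19


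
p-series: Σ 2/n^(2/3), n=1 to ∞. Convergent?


p-series test: Σ c/n^p converges if p > 1, diverges if p ≤ 1 (constant c > 0 doesn't affect convergence).
p = 2/3
2/3 ≤ 1 → DIVERGES

Diverges (p = 2/3 ≤ 1)


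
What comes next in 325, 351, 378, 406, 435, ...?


Pattern: triangular numbers: n(n+1)/2
Terms: 325, 351, 378, 406, 435
Next term = 465

Next term = 465


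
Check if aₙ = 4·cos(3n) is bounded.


For all n, -1 ≤ cos(3n) ≤ 1, so -4 ≤ 4·cos(3n) ≤ 4
Lower bound: -4, Upper bound: 4
The sequence IS bounded

Bounded (-4 ≤ aₙ ≤ 4)


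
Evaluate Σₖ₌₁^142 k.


n(n+1)/2 = 142×143/2 = 20306/2 = 10153

Σk = 10153


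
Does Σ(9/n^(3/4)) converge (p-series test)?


p-series test: Σ c/n^p converges if p > 1, diverges if p ≤ 1 (constant c > 0 doesn't affect convergence).
p = 3/4
3/4 ≤ 1 → DIVERGES

Diverges (p = 3/4 ≤ 1)


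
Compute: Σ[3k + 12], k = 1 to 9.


Σ(3k+12) = 3·Σk + 12·n
= 3·45 + 12·9
= 135 + 108 = 243

Σ = 243


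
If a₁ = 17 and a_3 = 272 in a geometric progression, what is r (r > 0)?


r^(n-1) = aₙ/a₁
r^2 = 272/17 = 16
r = 16^(1/2)
= ±4; taking r > 0 gives r = 4

r = 4


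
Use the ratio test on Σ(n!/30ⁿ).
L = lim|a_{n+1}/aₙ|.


aₙ = n!/30^n
a_{n+1}/aₙ = (n+1)!/30^(n+1) × 30^n/n!
= (n+1)/30
L = lim(n→∞) (n+1)/30 = ∞
L > 1 → series DIVERGES

Diverges (ratio test: L = ∞ > 1)


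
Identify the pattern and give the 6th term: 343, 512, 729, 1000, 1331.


Pattern: perfect cubes: n³
Terms: 343, 512, 729, 1000, 1331
Next term = 1728

Next term = 1728


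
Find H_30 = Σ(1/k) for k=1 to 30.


H_30 = 1/1 + 1/2 + 1/3 + ... + 1/30
= 9304682830147/2329089562800
≈ 3.995

H_30 = 9304682830147/2329089562800 ≈ 3.995


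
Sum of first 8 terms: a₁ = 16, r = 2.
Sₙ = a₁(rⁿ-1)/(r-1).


Sₙ = 16×(2^8 - 1)/(2 - 1)
= 16×(256 - 1)/1
= 16×255/1
= 4080

S_8 = 4080


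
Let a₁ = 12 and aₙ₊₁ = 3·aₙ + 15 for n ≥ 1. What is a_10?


Computing step by step:
a_1 = 12
a_2 = 51
a_3 = 168
a_4 = 519
a_5 = 1572
a_6 = 4731
a_7 = 14208
a_8 = 42639
a_9 = 127932
a_10 = 383811


a_10 = 383811


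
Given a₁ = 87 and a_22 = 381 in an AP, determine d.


d = (aₙ - a₁)/(n-1)
= (381 - 87)/(22-1)
= 294/21 = 14

d = 14


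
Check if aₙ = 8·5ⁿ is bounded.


aₙ = 8·5ⁿ → as n→∞, aₙ→∞ (since base 5 > 1)
No finite upper bound exists
The sequence is UNBOUNDED

Unbounded (aₙ → ∞ as n → ∞)


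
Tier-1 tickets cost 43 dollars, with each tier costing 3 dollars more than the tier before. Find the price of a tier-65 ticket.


aₙ = a₁ + (n-1)d
= 43 + (65-1)×3
= 43 + 192
= 235

a_65 = 235


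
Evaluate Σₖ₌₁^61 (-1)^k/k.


S = -1 + 1/2 - 1/3 + 1/4 - 1/5 + 1/6 - 1/7 + 1/8 ± ...
= -0.7013
(Full series converges to -ln(2) ≈ -0.6931)

S_61 = -0.7013


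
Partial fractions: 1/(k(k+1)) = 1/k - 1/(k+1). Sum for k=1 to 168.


1/(k(k+1)) = 1/k - 1/(k+1) (partial fractions)
Telescoping: Σ = 1 - 1/169 = 168/169

Sum = 168/169


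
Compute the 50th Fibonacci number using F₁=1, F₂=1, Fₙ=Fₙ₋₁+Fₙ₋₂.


Fibonacci sequence: 1, 1, 2, 3, 5, 8, 13, 21, 34, 55, 89, ...
F(50) = 12586269025

F(50) = 12586269025


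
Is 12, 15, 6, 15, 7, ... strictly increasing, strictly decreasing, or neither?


Differences: 3, -9, 9, -8
Difference at position 1 is +3 (> 0) but position 2 is -9 (< 0) — sequence both rises and falls
→ NOT monotonic

Not monotonic


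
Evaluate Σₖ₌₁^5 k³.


n(n+1)/2 = 5×6/2 = 15
Σk³ = 15² = 225

Σk³ = 225


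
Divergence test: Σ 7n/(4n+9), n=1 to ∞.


lim(n→∞) 7n/(4n+9) = 7/4 = 7/4  (divide numerator and denominator by n)
lim aₙ = 7/4 ≠ 0 → series DIVERGES

Diverges (lim aₙ = 7/4 ≠ 0)


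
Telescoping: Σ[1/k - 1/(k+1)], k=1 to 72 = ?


Telescoping: adjacent terms cancel.
= 1/1 - 1/73
= 1 - 1/73 = 72/73

Sum = 72/73


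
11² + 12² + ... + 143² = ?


Σₖ₌11^143 k² = Σₖ₌₁^143 k² − Σₖ₌₁^10 k²
= 143·144·287/6 − 10·11·21/6
= 984984 − 385 = 984599

Σk² = 984599


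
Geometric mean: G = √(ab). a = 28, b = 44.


GM = √(28×44) = √1232 = 35.0999

GM = 35.0999


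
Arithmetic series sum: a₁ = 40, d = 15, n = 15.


aₙ = 40 + (15-1)×15 = 250
Sₙ = n(a₁+aₙ)/2 = 15×(40+250)/2
= 15×290/2 = 2175

S_15 = 2175


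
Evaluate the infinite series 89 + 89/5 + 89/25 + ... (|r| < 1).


S∞ = a₁/(1-r) = 89/(1 - 1/5)
= 89/(4/5)
= 445/4

S∞ = 445/4


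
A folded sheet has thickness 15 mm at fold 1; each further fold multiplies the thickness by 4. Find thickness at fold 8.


aₙ = a₁·r^(n-1)
= 15×4^7
= 15×16384
= 245760

a_8 = 245760


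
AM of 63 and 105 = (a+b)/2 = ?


AM = (63 + 105)/2 = 168/2 = 84

AM = 84


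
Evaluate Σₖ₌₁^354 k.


n(n+1)/2 = 354×355/2 = 125670/2 = 62835

Σk = 62835


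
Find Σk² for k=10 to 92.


Σₖ₌10^92 k² = Σₖ₌₁^92 k² − Σₖ₌₁^9 k²
= 92·93·185/6 − 9·10·19/6
= 263810 − 285 = 263525

Σk² = 263525


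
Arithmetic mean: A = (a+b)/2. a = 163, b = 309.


AM = (163 + 309)/2 = 472/2 = 236

AM = 236


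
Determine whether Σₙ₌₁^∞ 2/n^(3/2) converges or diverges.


p-series test: Σ c/n^p converges if p > 1, diverges if p ≤ 1 (constant c > 0 doesn't affect convergence).
p = 3/2
3/2 > 1 → CONVERGES

Converges (p = 3/2 > 1)


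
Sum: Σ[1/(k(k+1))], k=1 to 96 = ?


1/(k(k+1)) = 1/k - 1/(k+1) (partial fractions)
Telescoping: Σ = 1 - 1/97 = 96/97

Sum = 96/97


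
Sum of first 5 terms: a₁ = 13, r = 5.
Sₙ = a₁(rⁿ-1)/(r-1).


Sₙ = 13×(5^5 - 1)/(5 - 1)
= 13×(3125 - 1)/4
= 13×3124/4
= 10153

S_5 = 10153


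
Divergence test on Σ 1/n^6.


lim(n→∞) 1/n^6 = 0
lim aₙ = 0 → nth-term test is INCONCLUSIVE
(Need other tests; this is actually a convergent p-series with p=6 > 1)

Inconclusive (lim aₙ = 0; need another test)


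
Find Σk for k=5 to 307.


Σₖ₌5^307 k = Σₖ₌₁^307 k − Σₖ₌₁^4 k
= 307·308/2 − 4·5/2
= 47278 − 10 = 47268

Σk = 47268


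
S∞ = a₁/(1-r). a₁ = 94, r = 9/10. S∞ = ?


S∞ = a₁/(1-r) = 94/(1 - 9/10)
= 94/(1/10)
= 940

S∞ = 940


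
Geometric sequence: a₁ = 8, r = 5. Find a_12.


aₙ = a₁·r^(n-1)
= 8×5^11
= 8×48828125
= 390625000

a_12 = 390625000


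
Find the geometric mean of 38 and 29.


GM = √(38×29) = √1102 = 33.1964

GM = 33.1964


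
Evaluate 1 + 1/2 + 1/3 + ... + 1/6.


H_6 = 1/1 + 1/2 + 1/3 + 1/4 + 1/5 + 1/6
= 49/20
≈ 2.45

H_6 = 49/20 ≈ 2.45


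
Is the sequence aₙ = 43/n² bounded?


a₁ = 43, a₂ = 43/4, a₃ = 43/9, ...
0 < aₙ ≤ 43 for all n ≥ 1
The sequence IS bounded

Bounded (0 < aₙ ≤ 43)


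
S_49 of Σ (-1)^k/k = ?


S = -1 + 1/2 - 1/3 + 1/4 - 1/5 + 1/6 - 1/7 + 1/8 ± ...
= -0.7032
(Full series converges to -ln(2) ≈ -0.6931)

S_49 = -0.7032


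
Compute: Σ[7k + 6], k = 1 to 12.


Σ(7k+6) = 7·Σk + 6·n
= 7·78 + 6·12
= 546 + 72 = 618

Σ = 618


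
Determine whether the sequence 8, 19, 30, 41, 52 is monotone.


Differences: 11, 11, 11, 11
All differences > 0 → strictly INCREASING

Monotonically increasing


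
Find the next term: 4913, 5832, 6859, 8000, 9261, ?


Pattern: perfect cubes: n³
Terms: 4913, 5832, 6859, 8000, 9261
Next term = 10648

Next term = 10648


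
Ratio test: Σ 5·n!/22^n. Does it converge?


aₙ = 5·n!/22^n
a_{n+1}/aₙ = (n+1)!/22^(n+1) × 22^n/n!  (constant 5 cancels)
= (n+1)/22
L = lim(n→∞) (n+1)/22 = ∞
L > 1 → series DIVERGES

Diverges (ratio test: L = ∞ > 1)


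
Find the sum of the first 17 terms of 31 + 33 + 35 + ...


aₙ = 31 + (17-1)×2 = 63
Sₙ = n(a₁+aₙ)/2 = 17×(31+63)/2
= 17×94/2 = 799

S_17 = 799


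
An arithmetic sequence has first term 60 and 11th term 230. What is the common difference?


d = (aₙ - a₁)/(n-1)
= (230 - 60)/(11-1)
= 170/10 = 17

d = 17


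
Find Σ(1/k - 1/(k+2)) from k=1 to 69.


Telescoping with gap 2: two head and two tail terms survive.
= (1 + 1/2) - (1/70 + 1/71)
= 3/2 - 1/70 - 1/71 = 3657/2485

Sum = 3657/2485


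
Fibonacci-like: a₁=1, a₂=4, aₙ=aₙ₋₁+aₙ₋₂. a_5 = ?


Computing iteratively: 1, 4, 5, 9, 14
a_5 = 14

a_5 = 14


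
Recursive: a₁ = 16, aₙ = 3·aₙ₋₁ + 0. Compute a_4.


Computing step by step:
a_1 = 16
a_2 = 48
a_3 = 144
a_4 = 432


a_4 = 432


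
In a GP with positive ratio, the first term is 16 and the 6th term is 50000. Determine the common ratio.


r^(n-1) = aₙ/a₁
r^5 = 50000/16 = 3125
r = 3125^(1/5)
= 5

r = 5


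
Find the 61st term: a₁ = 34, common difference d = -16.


aₙ = a₁ + (n-1)d
= 34 + (61-1)×-16
= 34 - 960
= -926

a_61 = -926


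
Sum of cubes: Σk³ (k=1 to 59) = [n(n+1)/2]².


n(n+1)/2 = 59×60/2 = 1770
Σk³ = 1770² = 3132900

Σk³ = 3132900


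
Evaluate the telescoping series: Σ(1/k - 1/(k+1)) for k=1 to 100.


Telescoping: adjacent terms cancel.
= 1/1 - 1/101
= 1 - 1/101 = 100/101

Sum = 100/101


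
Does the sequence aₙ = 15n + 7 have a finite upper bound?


aₙ = 15n + 7 → as n→∞, aₙ→∞
No finite upper bound exists
The sequence is UNBOUNDED

Unbounded (aₙ → ∞ as n → ∞)


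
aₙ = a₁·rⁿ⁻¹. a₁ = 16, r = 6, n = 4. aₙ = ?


aₙ = a₁·r^(n-1)
= 16×6^3
= 16×216
= 3456

a_4 = 3456


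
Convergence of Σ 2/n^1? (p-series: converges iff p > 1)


p-series test: Σ c/n^p converges if p > 1, diverges if p ≤ 1 (constant c > 0 doesn't affect convergence).
p = 1
1 ≤ 1 → DIVERGES

Diverges (p = 1 ≤ 1)


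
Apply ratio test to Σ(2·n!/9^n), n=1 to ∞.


aₙ = 2·n!/9^n
a_{n+1}/aₙ = (n+1)!/9^(n+1) × 9^n/n!  (constant 2 cancels)
= (n+1)/9
L = lim(n→∞) (n+1)/9 = ∞
L > 1 → series DIVERGES

Diverges (ratio test: L = ∞ > 1)


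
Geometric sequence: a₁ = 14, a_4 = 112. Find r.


r^(n-1) = aₙ/a₁
r^3 = 112/14 = 8
r = 8^(1/3)
= 2

r = 2


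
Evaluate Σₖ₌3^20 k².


Σₖ₌3^20 k² = Σₖ₌₁^20 k² − Σₖ₌₁^2 k²
= 20·21·41/6 − 2·3·5/6
= 2870 − 5 = 2865

Σk² = 2865


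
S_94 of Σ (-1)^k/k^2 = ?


S = -1 + 1/4 - 1/9 + 1/16 - 1/25 + 1/36 - 1/49 + 1/64 ± ...
= -0.8224
(Full series converges to -π²/12 ≈ -0.8225)

S_94 = -0.8224


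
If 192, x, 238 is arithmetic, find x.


AM = (192 + 238)/2 = 430/2 = 215

AM = 215


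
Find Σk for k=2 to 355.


Σₖ₌2^355 k = Σₖ₌₁^355 k − Σₖ₌₁^1 k
= 355·356/2 − 1·2/2
= 63190 − 1 = 63189

Σk = 63189


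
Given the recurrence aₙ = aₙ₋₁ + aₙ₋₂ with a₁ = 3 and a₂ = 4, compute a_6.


Computing iteratively: 3, 4, 7, 11, 18, 29
a_6 = 29

a_6 = 29


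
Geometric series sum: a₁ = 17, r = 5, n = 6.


Sₙ = 17×(5^6 - 1)/(5 - 1)
= 17×(15625 - 1)/4
= 17×15624/4
= 66402

S_6 = 66402


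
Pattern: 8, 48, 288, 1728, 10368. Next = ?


Pattern: geometric (r=6)
Terms: 8, 48, 288, 1728, 10368
Next term = 62208

Next term = 62208


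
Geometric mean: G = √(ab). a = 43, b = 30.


GM = √(43×30) = √1290 = 35.9166

GM = 35.9166


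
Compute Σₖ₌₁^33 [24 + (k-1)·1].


aₙ = 24 + (33-1)×1 = 56
Sₙ = n(a₁+aₙ)/2 = 33×(24+56)/2
= 33×80/2 = 1320

S_33 = 1320


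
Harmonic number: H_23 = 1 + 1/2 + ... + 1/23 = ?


H_23 = 1/1 + 1/2 + 1/3 + ... + 1/23
= 444316699/118982864
≈ 3.7343

H_23 = 444316699/118982864 ≈ 3.7343


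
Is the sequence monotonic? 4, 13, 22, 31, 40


Differences: 9, 9, 9, 9
All differences > 0 → strictly INCREASING

Monotonically increasing


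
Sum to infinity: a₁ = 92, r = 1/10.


S∞ = a₁/(1-r) = 92/(1 - 1/10)
= 92/(9/10)
= 920/9

S∞ = 920/9


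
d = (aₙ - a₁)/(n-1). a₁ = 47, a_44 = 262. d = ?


d = (aₙ - a₁)/(n-1)
= (262 - 47)/(44-1)
= 215/43 = 5

d = 5


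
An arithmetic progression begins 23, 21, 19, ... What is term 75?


aₙ = a₁ + (n-1)d
= 23 + (75-1)×-2
= 23 - 148
= -125

a_75 = -125


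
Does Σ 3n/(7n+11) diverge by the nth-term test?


lim(n→∞) 3n/(7n+11) = 3/7 = 3/7  (divide numerator and denominator by n)
lim aₙ = 3/7 ≠ 0 → series DIVERGES

Diverges (lim aₙ = 3/7 ≠ 0)


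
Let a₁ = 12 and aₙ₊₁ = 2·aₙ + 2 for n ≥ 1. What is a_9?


Computing step by step:
a_1 = 12
a_2 = 26
a_3 = 54
a_4 = 110
a_5 = 222
a_6 = 446
a_7 = 894
a_8 = 1790
a_9 = 3582


a_9 = 3582


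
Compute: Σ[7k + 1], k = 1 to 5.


Σ(7k+1) = 7·Σk + 1·n
= 7·15 + 1·5
= 105 + 5 = 110

Σ = 110


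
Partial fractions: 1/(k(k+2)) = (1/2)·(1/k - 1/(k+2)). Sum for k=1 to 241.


1/(k(k+2)) = (1/2)·(1/k - 1/(k+2)) (partial fractions)
Telescoping: Σ = (1/2)·(1 + 1/2 - 1/242 - 1/243) = 21931/29403

Sum = 21931/29403


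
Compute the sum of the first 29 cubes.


n(n+1)/2 = 29×30/2 = 435
Σk³ = 435² = 189225

Σk³ = 189225


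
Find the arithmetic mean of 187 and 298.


AM = (187 + 298)/2 = 485/2 = 242.5

AM = 242.5


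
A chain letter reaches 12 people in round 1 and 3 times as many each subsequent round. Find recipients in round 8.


aₙ = a₁·r^(n-1)
= 12×3^7
= 12×2187
= 26244

a_8 = 26244


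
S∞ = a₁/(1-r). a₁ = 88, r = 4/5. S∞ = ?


S∞ = a₁/(1-r) = 88/(1 - 4/5)
= 88/(1/5)
= 440

S∞ = 440


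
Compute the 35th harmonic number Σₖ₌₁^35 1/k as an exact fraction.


H_35 = 1/1 + 1/2 + 1/3 + ... + 1/35
= 54437269998109/13127595717600
≈ 4.1468

H_35 = 54437269998109/13127595717600 ≈ 4.1468


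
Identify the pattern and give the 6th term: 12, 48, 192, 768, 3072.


Pattern: geometric (r=4)
Terms: 12, 48, 192, 768, 3072
Next term = 12288

Next term = 12288


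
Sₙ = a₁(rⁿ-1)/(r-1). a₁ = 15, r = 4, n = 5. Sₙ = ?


Sₙ = 15×(4^5 - 1)/(4 - 1)
= 15×(1024 - 1)/3
= 15×1023/3
= 5115

S_5 = 5115


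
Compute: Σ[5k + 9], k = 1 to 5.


Σ(5k+9) = 5·Σk + 9·n
= 5·15 + 9·5
= 75 + 45 = 120

Σ = 120


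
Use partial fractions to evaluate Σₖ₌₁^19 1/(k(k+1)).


1/(k(k+1)) = 1/k - 1/(k+1) (partial fractions)
Telescoping: Σ = 1 - 1/20 = 19/20

Sum = 19/20


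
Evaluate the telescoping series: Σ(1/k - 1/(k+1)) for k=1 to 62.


Telescoping: adjacent terms cancel.
= 1/1 - 1/63
= 1 - 1/63 = 62/63

Sum = 62/63


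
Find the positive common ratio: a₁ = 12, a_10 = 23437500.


r^(n-1) = aₙ/a₁
r^9 = 23437500/12 = 1953125
r = 1953125^(1/9)
= 5

r = 5


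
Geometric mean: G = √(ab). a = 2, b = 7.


GM = √(2×7) = √14 = 3.7417

GM = 3.7417


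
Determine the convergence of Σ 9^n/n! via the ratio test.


aₙ = 9^n/n!
a_{n+1}/aₙ = 9^(n+1)/(n+1)! × n!/9^n
= 9/(n+1)
L = lim(n→∞) 9/(n+1) = 0
L < 1 → series CONVERGES

Converges (ratio test: L = 0 < 1)


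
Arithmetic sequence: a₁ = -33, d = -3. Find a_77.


aₙ = a₁ + (n-1)d
= -33 + (77-1)×-3
= -33 - 228
= -261

a_77 = -261


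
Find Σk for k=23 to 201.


Σₖ₌23^201 k = Σₖ₌₁^201 k − Σₖ₌₁^22 k
= 201·202/2 − 22·23/2
= 20301 − 253 = 20048

Σk = 20048


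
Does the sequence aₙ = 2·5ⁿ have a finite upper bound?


aₙ = 2·5ⁿ → as n→∞, aₙ→∞ (since base 5 > 1)
No finite upper bound exists
The sequence is UNBOUNDED

Unbounded (aₙ → ∞ as n → ∞)


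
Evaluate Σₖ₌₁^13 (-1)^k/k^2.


S = -1 + 1/4 - 1/9 + 1/16 - 1/25 + 1/36 - 1/49 + 1/64 ± ...
= -0.8252
(Full series converges to -π²/12 ≈ -0.8225)

S_13 = -0.8252


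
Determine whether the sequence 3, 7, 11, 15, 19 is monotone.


Differences: 4, 4, 4, 4
All differences > 0 → strictly INCREASING

Monotonically increasing


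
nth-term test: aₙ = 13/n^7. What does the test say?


lim(n→∞) 13/n^7 = 0
lim aₙ = 0 → nth-term test is INCONCLUSIVE
(Need other tests; this is actually a convergent p-series with p=7 > 1)

Inconclusive (lim aₙ = 0; need another test)


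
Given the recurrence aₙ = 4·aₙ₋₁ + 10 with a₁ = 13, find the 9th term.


Computing step by step:
a_1 = 13
a_2 = 62
a_3 = 258
a_4 = 1042
a_5 = 4178
a_6 = 16722
a_7 = 66898
a_8 = 267602
a_9 = 1070418


a_9 = 1070418


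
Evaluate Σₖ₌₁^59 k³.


n(n+1)/2 = 59×60/2 = 1770
Σk³ = 1770² = 3132900

Σk³ = 3132900


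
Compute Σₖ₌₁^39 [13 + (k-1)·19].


aₙ = 13 + (39-1)×19 = 735
Sₙ = n(a₁+aₙ)/2 = 39×(13+735)/2
= 39×748/2 = 14586

S_39 = 14586


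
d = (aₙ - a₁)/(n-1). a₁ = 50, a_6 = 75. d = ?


d = (aₙ - a₁)/(n-1)
= (75 - 50)/(6-1)
= 25/5 = 5

d = 5


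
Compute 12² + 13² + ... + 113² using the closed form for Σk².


Σₖ₌12^113 k² = Σₖ₌₁^113 k² − Σₖ₌₁^11 k²
= 113·114·227/6 − 11·12·23/6
= 487369 − 506 = 486863

Σk² = 486863


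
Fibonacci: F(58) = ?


Fibonacci sequence: 1, 1, 2, 3, 5, 8, 13, 21, 34, 55, 89, ...
F(58) = 591286729879

F(58) = 591286729879


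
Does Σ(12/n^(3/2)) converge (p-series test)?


p-series test: Σ c/n^p converges if p > 1, diverges if p ≤ 1 (constant c > 0 doesn't affect convergence).
p = 3/2
3/2 > 1 → CONVERGES

Converges (p = 3/2 > 1)


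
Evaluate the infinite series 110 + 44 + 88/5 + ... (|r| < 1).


S∞ = a₁/(1-r) = 110/(1 - 2/5)
= 110/(3/5)
= 550/3

S∞ = 550/3


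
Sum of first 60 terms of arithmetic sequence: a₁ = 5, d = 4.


aₙ = 5 + (60-1)×4 = 241
Sₙ = n(a₁+aₙ)/2 = 60×(5+241)/2
= 60×246/2 = 7380

S_60 = 7380


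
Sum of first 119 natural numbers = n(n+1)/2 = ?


n(n+1)/2 = 119×120/2 = 14280/2 = 7140

Σk = 7140


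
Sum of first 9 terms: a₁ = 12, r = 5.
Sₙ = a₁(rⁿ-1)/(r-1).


Sₙ = 12×(5^9 - 1)/(5 - 1)
= 12×(1953125 - 1)/4
= 12×1953124/4
= 5859372

S_9 = 5859372


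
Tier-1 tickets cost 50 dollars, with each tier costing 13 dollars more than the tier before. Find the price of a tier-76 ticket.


aₙ = a₁ + (n-1)d
= 50 + (76-1)×13
= 50 + 975
= 1025

a_76 = 1025


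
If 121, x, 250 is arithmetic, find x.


AM = (121 + 250)/2 = 371/2 = 185.5

AM = 185.5


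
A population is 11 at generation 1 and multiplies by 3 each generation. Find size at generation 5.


aₙ = a₁·r^(n-1)
= 11×3^4
= 11×81
= 891

a_5 = 891


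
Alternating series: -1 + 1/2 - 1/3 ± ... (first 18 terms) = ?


S = -1 + 1/2 - 1/3 + 1/4 - 1/5 + 1/6 - 1/7 + 1/8 ± ...
= -0.6661
(Full series converges to -ln(2) ≈ -0.6931)

S_18 = -0.6661


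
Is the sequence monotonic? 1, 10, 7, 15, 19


Differences: 9, -3, 8, 4
Difference at position 1 is +9 (> 0) but position 2 is -3 (< 0) — sequence both rises and falls
→ NOT monotonic

Not monotonic


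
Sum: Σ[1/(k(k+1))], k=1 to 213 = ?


1/(k(k+1)) = 1/k - 1/(k+1) (partial fractions)
Telescoping: Σ = 1 - 1/214 = 213/214

Sum = 213/214


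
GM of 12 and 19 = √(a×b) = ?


GM = √(12×19) = √228 = 15.0997

GM = 15.0997


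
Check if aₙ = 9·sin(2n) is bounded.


For all n, -1 ≤ sin(2n) ≤ 1, so -9 ≤ 9·sin(2n) ≤ 9
Lower bound: -9, Upper bound: 9
The sequence IS bounded

Bounded (-9 ≤ aₙ ≤ 9)


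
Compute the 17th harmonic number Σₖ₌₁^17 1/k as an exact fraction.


H_17 = 1/1 + 1/2 + 1/3 + ... + 1/17
= 42142223/12252240
≈ 3.4396

H_17 = 42142223/12252240 ≈ 3.4396


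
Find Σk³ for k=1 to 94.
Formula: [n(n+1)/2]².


n(n+1)/2 = 94×95/2 = 4465
Σk³ = 4465² = 19936225

Σk³ = 19936225


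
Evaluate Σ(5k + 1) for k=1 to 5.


Σ(5k+1) = 5·Σk + 1·n
= 5·15 + 1·5
= 75 + 5 = 80

Σ = 80


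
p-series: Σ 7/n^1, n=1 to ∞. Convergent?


p-series test: Σ c/n^p converges if p > 1, diverges if p ≤ 1 (constant c > 0 doesn't affect convergence).
p = 1
1 ≤ 1 → DIVERGES

Diverges (p = 1 ≤ 1)


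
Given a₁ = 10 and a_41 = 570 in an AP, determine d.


d = (aₙ - a₁)/(n-1)
= (570 - 10)/(41-1)
= 560/40 = 14

d = 14


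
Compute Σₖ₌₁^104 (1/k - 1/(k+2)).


Telescoping with gap 2: two head and two tail terms survive.
= (1 + 1/2) - (1/105 + 1/106)
= 3/2 - 1/105 - 1/106 = 8242/5565

Sum = 8242/5565


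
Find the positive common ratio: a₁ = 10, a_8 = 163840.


r^(n-1) = aₙ/a₁
r^7 = 163840/10 = 16384
r = 16384^(1/7)
= 4

r = 4


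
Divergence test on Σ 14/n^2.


lim(n→∞) 14/n^2 = 0
lim aₙ = 0 → nth-term test is INCONCLUSIVE
(Need other tests; this is actually a convergent p-series with p=2 > 1)

Inconclusive (lim aₙ = 0; need another test)


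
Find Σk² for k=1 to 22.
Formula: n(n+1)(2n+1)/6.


n = 22
n(n+1)(2n+1)/6 = 22×23×45/6
= 22770/6 = 3795

Σk² = 3795


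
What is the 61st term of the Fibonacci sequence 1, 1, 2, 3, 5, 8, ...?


Fibonacci sequence: 1, 1, 2, 3, 5, 8, 13, 21, 34, 55, 89, ...
F(61) = 2504730781961

F(61) = 2504730781961


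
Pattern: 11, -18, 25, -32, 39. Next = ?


Pattern: alternating sign, magnitude arithmetic (d=7)
Terms: 11, -18, 25, -32, 39
Next term = -46

Next term = -46


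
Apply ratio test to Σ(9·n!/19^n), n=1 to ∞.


aₙ = 9·n!/19^n
a_{n+1}/aₙ = (n+1)!/19^(n+1) × 19^n/n!  (constant 9 cancels)
= (n+1)/19
L = lim(n→∞) (n+1)/19 = ∞
L > 1 → series DIVERGES

Diverges (ratio test: L = ∞ > 1)


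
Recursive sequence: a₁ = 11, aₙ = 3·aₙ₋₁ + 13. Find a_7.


Computing step by step:
a_1 = 11
a_2 = 46
a_3 = 151
a_4 = 466
a_5 = 1411
a_6 = 4246
a_7 = 12751


a_7 = 12751


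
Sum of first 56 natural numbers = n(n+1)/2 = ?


n(n+1)/2 = 56×57/2 = 3192/2 = 1596

Σk = 1596


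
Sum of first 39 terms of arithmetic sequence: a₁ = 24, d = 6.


aₙ = 24 + (39-1)×6 = 252
Sₙ = n(a₁+aₙ)/2 = 39×(24+252)/2
= 39×276/2 = 5382

S_39 = 5382


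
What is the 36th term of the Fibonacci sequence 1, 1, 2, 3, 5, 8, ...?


Fibonacci sequence: 1, 1, 2, 3, 5, 8, 13, 21, 34, 55, 89, ...
F(36) = 14930352

F(36) = 14930352


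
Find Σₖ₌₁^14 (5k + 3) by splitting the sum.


Σ(5k+3) = 5·Σk + 3·n
= 5·105 + 3·14
= 525 + 42 = 567

Σ = 567


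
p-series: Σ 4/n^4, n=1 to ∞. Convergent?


p-series test: Σ c/n^p converges if p > 1, diverges if p ≤ 1 (constant c > 0 doesn't affect convergence).
p = 4
4 > 1 → CONVERGES

Converges (p = 4 > 1)


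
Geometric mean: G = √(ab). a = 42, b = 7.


GM = √(42×7) = √294 = 17.1464

GM = 17.1464


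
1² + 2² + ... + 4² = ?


n = 4
n(n+1)(2n+1)/6 = 4×5×9/6
= 180/6 = 30

Σk² = 30


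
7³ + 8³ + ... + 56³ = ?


Σₖ₌7^56 k³ = [56·57/2]² − [6·7/2]²
= 2547216 − 441 = 2546775

Σk³ = 2546775


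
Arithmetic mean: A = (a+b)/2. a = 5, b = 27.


AM = (5 + 27)/2 = 32/2 = 16

AM = 16


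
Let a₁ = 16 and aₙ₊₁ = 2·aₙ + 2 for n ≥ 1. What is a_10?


Computing step by step:
a_1 = 16
a_2 = 34
a_3 = 70
a_4 = 142
a_5 = 286
a_6 = 574
a_7 = 1150
a_8 = 2302
a_9 = 4606
a_10 = 9214


a_10 = 9214


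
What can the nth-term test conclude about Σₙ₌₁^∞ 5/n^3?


lim(n→∞) 5/n^3 = 0
lim aₙ = 0 → nth-term test is INCONCLUSIVE
(Need other tests; this is actually a convergent p-series with p=3 > 1)

Inconclusive (lim aₙ = 0; need another test)


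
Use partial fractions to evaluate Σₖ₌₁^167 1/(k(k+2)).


1/(k(k+2)) = (1/2)·(1/k - 1/(k+2)) (partial fractions)
Telescoping: Σ = (1/2)·(1 + 1/2 - 1/168 - 1/169) = 42251/56784

Sum = 42251/56784


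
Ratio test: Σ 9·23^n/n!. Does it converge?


aₙ = 9·23^n/n!
a_{n+1}/aₙ = 23^(n+1)/(n+1)! × n!/23^n  (constant 9 cancels)
= 23/(n+1)
L = lim(n→∞) 23/(n+1) = 0
L < 1 → series CONVERGES

Converges (ratio test: L = 0 < 1)


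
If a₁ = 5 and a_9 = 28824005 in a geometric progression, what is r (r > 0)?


r^(n-1) = aₙ/a₁
r^8 = 28824005/5 = 5764801
r = 5764801^(1/8)
= ±7; taking r > 0 gives r = 7

r = 7


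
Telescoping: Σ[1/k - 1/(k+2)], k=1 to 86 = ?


Telescoping with gap 2: two head and two tail terms survive.
= (1 + 1/2) - (1/87 + 1/88)
= 3/2 - 1/87 - 1/88 = 11309/7656

Sum = 11309/7656


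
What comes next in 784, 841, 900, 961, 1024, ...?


Pattern: perfect squares: n²
Terms: 784, 841, 900, 961, 1024
Next term = 1089

Next term = 1089


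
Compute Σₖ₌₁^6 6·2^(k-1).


Sₙ = 6×(2^6 - 1)/(2 - 1)
= 6×(64 - 1)/1
= 6×63/1
= 378

S_6 = 378


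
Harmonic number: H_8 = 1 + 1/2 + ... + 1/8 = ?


H_8 = 1/1 + 1/2 + 1/3 + 1/4 + 1/5 + 1/6 + 1/7 + 1/8
= 761/280
≈ 2.7179

H_8 = 761/280 ≈ 2.7179


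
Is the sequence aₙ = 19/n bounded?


a₁ = 19, a₂ = 19/2, a₃ = 19/3, ...
0 < aₙ ≤ 19 for all n ≥ 1
Lower bound: 0, Upper bound: 19
The sequence IS bounded

Bounded (0 < aₙ ≤ 19)


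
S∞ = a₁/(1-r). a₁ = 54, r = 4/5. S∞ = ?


S∞ = a₁/(1-r) = 54/(1 - 4/5)
= 54/(1/5)
= 270

S∞ = 270


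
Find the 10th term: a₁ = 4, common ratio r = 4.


aₙ = a₁·r^(n-1)
= 4×4^9
= 4×262144
= 1048576

a_10 = 1048576


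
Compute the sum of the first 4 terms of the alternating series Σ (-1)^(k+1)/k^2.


S = 1 - 1/4 + 1/9 - 1/16
= 0.7986
(Full series converges to +π²/12 ≈ +0.8225)

S_4 = 0.7986


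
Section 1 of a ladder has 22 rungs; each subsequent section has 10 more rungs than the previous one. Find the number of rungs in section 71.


aₙ = a₁ + (n-1)d
= 22 + (71-1)×10
= 22 + 700
= 722

a_71 = 722


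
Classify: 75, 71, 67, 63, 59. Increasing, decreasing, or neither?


Differences: -4, -4, -4, -4
All differences < 0 → strictly DECREASING

Monotonically decreasing


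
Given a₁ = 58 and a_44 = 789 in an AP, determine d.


d = (aₙ - a₁)/(n-1)
= (789 - 58)/(44-1)
= 731/43 = 17

d = 17


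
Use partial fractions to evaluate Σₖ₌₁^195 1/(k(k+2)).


1/(k(k+2)) = (1/2)·(1/k - 1/(k+2)) (partial fractions)
Telescoping: Σ = (1/2)·(1 + 1/2 - 1/196 - 1/197) = 57525/77224

Sum = 57525/77224


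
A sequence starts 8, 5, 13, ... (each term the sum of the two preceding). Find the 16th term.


Computing iteratively: 8, 5, 13, 18, 31, 49, 80, 129, 209, 338, 547, 885, ...
a_16 = 6066

a_16 = 6066


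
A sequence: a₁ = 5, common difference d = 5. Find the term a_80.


aₙ = a₁ + (n-1)d
= 5 + (80-1)×5
= 5 + 395
= 400

a_80 = 400


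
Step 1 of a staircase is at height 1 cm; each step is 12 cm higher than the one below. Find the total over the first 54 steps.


aₙ = 1 + (54-1)×12 = 637
Sₙ = n(a₁+aₙ)/2 = 54×(1+637)/2
= 54×638/2 = 17226

S_54 = 17226


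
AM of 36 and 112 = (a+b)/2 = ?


AM = (36 + 112)/2 = 148/2 = 74

AM = 74


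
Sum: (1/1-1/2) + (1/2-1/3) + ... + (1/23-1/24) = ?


Telescoping: adjacent terms cancel.
= 1/1 - 1/24
= 1 - 1/24 = 23/24

Sum = 23/24


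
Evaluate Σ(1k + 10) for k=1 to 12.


Σ(1k+10) = 1·Σk + 10·n
= 1·78 + 10·12
= 78 + 120 = 198

Σ = 198


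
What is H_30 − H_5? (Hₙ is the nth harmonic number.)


Σₖ₌6^30 1/k = 1/6 + 1/7 + 1/8 + ... + 1/30
= 3986594995087/2329089562800
≈ 1.7117

Sum = 3986594995087/2329089562800 ≈ 1.7117


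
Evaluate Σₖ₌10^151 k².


Σₖ₌10^151 k² = Σₖ₌₁^151 k² − Σₖ₌₁^9 k²
= 151·152·303/6 − 9·10·19/6
= 1159076 − 285 = 1158791

Σk² = 1158791


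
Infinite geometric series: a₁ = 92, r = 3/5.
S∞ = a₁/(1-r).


S∞ = a₁/(1-r) = 92/(1 - 3/5)
= 92/(2/5)
= 230

S∞ = 230


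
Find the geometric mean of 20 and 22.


GM = √(20×22) = √440 = 20.9762

GM = 20.9762


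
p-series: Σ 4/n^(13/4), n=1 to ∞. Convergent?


p-series test: Σ c/n^p converges if p > 1, diverges if p ≤ 1 (constant c > 0 doesn't affect convergence).
p = 13/4
13/4 > 1 → CONVERGES

Converges (p = 13/4 > 1)


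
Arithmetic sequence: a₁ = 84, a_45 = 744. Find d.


d = (aₙ - a₁)/(n-1)
= (744 - 84)/(45-1)
= 660/44 = 15

d = 15


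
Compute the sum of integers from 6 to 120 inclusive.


Σₖ₌6^120 k = Σₖ₌₁^120 k − Σₖ₌₁^5 k
= 120·121/2 − 5·6/2
= 7260 − 15 = 7245

Σk = 7245


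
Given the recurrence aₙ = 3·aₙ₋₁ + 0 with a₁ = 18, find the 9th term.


Computing step by step:
a_1 = 18
a_2 = 54
a_3 = 162
a_4 = 486
a_5 = 1458
a_6 = 4374
a_7 = 13122
a_8 = 39366
a_9 = 118098


a_9 = 118098


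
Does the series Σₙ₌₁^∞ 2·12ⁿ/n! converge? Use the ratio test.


aₙ = 2·12^n/n!
a_{n+1}/aₙ = 12^(n+1)/(n+1)! × n!/12^n  (constant 2 cancels)
= 12/(n+1)
L = lim(n→∞) 12/(n+1) = 0
L < 1 → series CONVERGES

Converges (ratio test: L = 0 < 1)


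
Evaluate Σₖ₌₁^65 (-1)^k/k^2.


S = -1 + 1/4 - 1/9 + 1/16 - 1/25 + 1/36 - 1/49 + 1/64 ± ...
= -0.8226
(Full series converges to -π²/12 ≈ -0.8225)

S_65 = -0.8226


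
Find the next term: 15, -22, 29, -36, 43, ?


Pattern: alternating sign, magnitude arithmetic (d=7)
Terms: 15, -22, 29, -36, 43
Next term = -50

Next term = -50


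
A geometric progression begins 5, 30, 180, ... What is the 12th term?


aₙ = a₁·r^(n-1)
= 5×6^11
= 5×362797056
= 1813985280

a_12 = 1813985280


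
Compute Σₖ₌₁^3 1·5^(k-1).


Sₙ = 1×(5^3 - 1)/(5 - 1)
= 1×(125 - 1)/4
= 1×124/4
= 31

S_3 = 31


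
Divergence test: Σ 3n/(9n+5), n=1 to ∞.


lim(n→∞) 3n/(9n+5) = 3/9 = 1/3  (divide numerator and denominator by n)
lim aₙ = 1/3 ≠ 0 → series DIVERGES

Diverges (lim aₙ = 1/3 ≠ 0)


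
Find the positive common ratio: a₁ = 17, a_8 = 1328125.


r^(n-1) = aₙ/a₁
r^7 = 1328125/17 = 78125
r = 78125^(1/7)
= 5

r = 5


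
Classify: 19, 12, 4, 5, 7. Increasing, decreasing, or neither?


Differences: -7, -8, 1, 2
Difference at position 3 is +1 (> 0) but position 1 is -7 (< 0) — sequence both rises and falls
→ NOT monotonic

Not monotonic


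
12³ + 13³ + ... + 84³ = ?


Σₖ₌12^84 k³ = [84·85/2]² − [11·12/2]²
= 12744900 − 4356 = 12740544

Σk³ = 12740544


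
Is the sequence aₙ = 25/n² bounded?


a₁ = 25, a₂ = 25/4, a₃ = 25/9, ...
0 < aₙ ≤ 25 for all n ≥ 1
The sequence IS bounded

Bounded (0 < aₙ ≤ 25)


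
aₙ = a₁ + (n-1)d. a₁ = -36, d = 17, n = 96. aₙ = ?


aₙ = a₁ + (n-1)d
= -36 + (96-1)×17
= -36 + 1615
= 1579

a_96 = 1579


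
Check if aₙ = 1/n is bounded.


a₁ = 1, a₂ = 1/2, a₃ = 1/3, ...
0 < aₙ ≤ 1 for all n ≥ 1
Lower bound: 0, Upper bound: 1
The sequence IS bounded

Bounded (0 < aₙ ≤ 1)


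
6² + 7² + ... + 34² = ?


Σₖ₌6^34 k² = Σₖ₌₁^34 k² − Σₖ₌₁^5 k²
= 34·35·69/6 − 5·6·11/6
= 13685 − 55 = 13630

Σk² = 13630


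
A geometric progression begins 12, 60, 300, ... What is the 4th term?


aₙ = a₁·r^(n-1)
= 12×5^3
= 12×125
= 1500

a_4 = 1500


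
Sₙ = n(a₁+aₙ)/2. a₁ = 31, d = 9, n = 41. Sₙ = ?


aₙ = 31 + (41-1)×9 = 391
Sₙ = n(a₁+aₙ)/2 = 41×(31+391)/2
= 41×422/2 = 8651

S_41 = 8651


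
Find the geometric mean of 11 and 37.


GM = √(11×37) = √407 = 20.1742

GM = 20.1742


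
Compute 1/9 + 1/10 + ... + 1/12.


Σₖ₌9^12 1/k = 1/9 + 1/10 + 1/11 + 1/12
= 763/1980
≈ 0.3854

Sum = 763/1980 ≈ 0.3854


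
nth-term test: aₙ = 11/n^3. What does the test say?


lim(n→∞) 11/n^3 = 0
lim aₙ = 0 → nth-term test is INCONCLUSIVE
(Need other tests; this is actually a convergent p-series with p=3 > 1)

Inconclusive (lim aₙ = 0; need another test)


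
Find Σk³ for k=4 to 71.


Σₖ₌4^71 k³ = [71·72/2]² − [3·4/2]²
= 6533136 − 36 = 6533100

Σk³ = 6533100


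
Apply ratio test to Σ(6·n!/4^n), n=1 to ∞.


aₙ = 6·n!/4^n
a_{n+1}/aₙ = (n+1)!/4^(n+1) × 4^n/n!  (constant 6 cancels)
= (n+1)/4
L = lim(n→∞) (n+1)/4 = ∞
L > 1 → series DIVERGES

Diverges (ratio test: L = ∞ > 1)


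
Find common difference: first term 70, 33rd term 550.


d = (aₙ - a₁)/(n-1)
= (550 - 70)/(33-1)
= 480/32 = 15

d = 15


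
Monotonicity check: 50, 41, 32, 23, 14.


Differences: -9, -9, -9, -9
All differences < 0 → strictly DECREASING

Monotonically decreasing


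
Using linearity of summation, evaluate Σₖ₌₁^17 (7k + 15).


Σ(7k+15) = 7·Σk + 15·n
= 7·153 + 15·17
= 1071 + 255 = 1326

Σ = 1326


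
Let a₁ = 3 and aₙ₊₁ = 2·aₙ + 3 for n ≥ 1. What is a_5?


Computing step by step:
a_1 = 3
a_2 = 9
a_3 = 21
a_4 = 45
a_5 = 93


a_5 = 93


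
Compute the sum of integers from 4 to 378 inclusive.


Σₖ₌4^378 k = Σₖ₌₁^378 k − Σₖ₌₁^3 k
= 378·379/2 − 3·4/2
= 71631 − 6 = 71625

Σk = 71625


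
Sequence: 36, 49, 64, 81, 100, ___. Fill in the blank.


Pattern: perfect squares: n²
Terms: 36, 49, 64, 81, 100
Next term = 121

Next term = 121


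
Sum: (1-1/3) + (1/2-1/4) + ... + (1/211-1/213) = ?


Telescoping with gap 2: two head and two tail terms survive.
= (1 + 1/2) - (1/212 + 1/213)
= 3/2 - 1/212 - 1/213 = 67309/45156

Sum = 67309/45156


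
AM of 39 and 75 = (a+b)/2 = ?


AM = (39 + 75)/2 = 114/2 = 57

AM = 57


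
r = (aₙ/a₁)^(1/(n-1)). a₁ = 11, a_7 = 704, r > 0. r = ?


r^(n-1) = aₙ/a₁
r^6 = 704/11 = 64
r = 64^(1/6)
= ±2; taking r > 0 gives r = 2

r = 2


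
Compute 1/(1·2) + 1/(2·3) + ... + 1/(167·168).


1/(k(k+1)) = 1/k - 1/(k+1) (partial fractions)
Telescoping: Σ = 1 - 1/168 = 167/168

Sum = 167/168


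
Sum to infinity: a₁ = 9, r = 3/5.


S∞ = a₁/(1-r) = 9/(1 - 3/5)
= 9/(2/5)
= 45/2

S∞ = 45/2


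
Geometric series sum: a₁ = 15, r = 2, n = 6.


Sₙ = 15×(2^6 - 1)/(2 - 1)
= 15×(64 - 1)/1
= 15×63/1
= 945

S_6 = 945


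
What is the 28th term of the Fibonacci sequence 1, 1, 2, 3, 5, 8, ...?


Fibonacci sequence: 1, 1, 2, 3, 5, 8, 13, 21, 34, 55, 89, ...
F(28) = 317811

F(28) = 317811


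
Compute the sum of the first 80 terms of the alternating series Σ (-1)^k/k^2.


S = -1 + 1/4 - 1/9 + 1/16 - 1/25 + 1/36 - 1/49 + 1/64 ± ...
= -0.8224
(Full series converges to -π²/12 ≈ -0.8225)

S_80 = -0.8224


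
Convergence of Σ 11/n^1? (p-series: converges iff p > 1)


p-series test: Σ c/n^p converges if p > 1, diverges if p ≤ 1 (constant c > 0 doesn't affect convergence).
p = 1
1 ≤ 1 → DIVERGES

Diverges (p = 1 ≤ 1)


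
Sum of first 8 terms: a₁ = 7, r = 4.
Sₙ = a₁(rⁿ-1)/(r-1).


Sₙ = 7×(4^8 - 1)/(4 - 1)
= 7×(65536 - 1)/3
= 7×65535/3
= 152915

S_8 = 152915


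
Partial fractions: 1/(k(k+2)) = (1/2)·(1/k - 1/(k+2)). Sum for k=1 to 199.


1/(k(k+2)) = (1/2)·(1/k - 1/(k+2)) (partial fractions)
Telescoping: Σ = (1/2)·(1 + 1/2 - 1/200 - 1/201) = 59899/80400

Sum = 59899/80400


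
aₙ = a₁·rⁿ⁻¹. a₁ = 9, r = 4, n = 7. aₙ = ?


aₙ = a₁·r^(n-1)
= 9×4^6
= 9×4096
= 36864

a_7 = 36864


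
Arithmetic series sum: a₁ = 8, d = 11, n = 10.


aₙ = 8 + (10-1)×11 = 107
Sₙ = n(a₁+aₙ)/2 = 10×(8+107)/2
= 10×115/2 = 575

S_10 = 575


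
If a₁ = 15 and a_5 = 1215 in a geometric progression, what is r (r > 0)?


r^(n-1) = aₙ/a₁
r^4 = 1215/15 = 81
r = 81^(1/4)
= ±3; taking r > 0 gives r = 3

r = 3


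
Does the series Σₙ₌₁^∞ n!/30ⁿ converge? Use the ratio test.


aₙ = n!/30^n
a_{n+1}/aₙ = (n+1)!/30^(n+1) × 30^n/n!
= (n+1)/30
L = lim(n→∞) (n+1)/30 = ∞
L > 1 → series DIVERGES

Diverges (ratio test: L = ∞ > 1)


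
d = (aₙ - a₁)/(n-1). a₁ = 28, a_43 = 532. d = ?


d = (aₙ - a₁)/(n-1)
= (532 - 28)/(43-1)
= 504/42 = 12

d = 12


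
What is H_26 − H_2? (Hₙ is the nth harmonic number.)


Σₖ₌3^26 1/k = 1/3 + 1/4 + 1/5 + ... + 1/26
= 21010170067/8923714800
≈ 2.3544

Sum = 21010170067/8923714800 ≈ 2.3544


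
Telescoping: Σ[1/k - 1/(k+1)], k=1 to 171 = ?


Telescoping: adjacent terms cancel.
= 1/1 - 1/172
= 1 - 1/172 = 171/172

Sum = 171/172


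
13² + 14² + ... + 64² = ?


Σₖ₌13^64 k² = Σₖ₌₁^64 k² − Σₖ₌₁^12 k²
= 64·65·129/6 − 12·13·25/6
= 89440 − 650 = 88790

Σk² = 88790


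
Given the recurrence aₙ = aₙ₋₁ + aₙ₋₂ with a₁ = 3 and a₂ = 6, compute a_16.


Computing iteratively: 3, 6, 9, 15, 24, 39, 63, 102, 165, 267, 432, 699, ...
a_16 = 4791

a_16 = 4791
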